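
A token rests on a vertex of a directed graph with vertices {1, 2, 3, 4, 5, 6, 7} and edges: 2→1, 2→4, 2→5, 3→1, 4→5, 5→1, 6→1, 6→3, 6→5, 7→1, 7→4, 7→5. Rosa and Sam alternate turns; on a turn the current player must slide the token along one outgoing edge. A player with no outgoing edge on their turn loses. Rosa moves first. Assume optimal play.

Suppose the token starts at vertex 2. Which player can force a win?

Rosa wins.

Work bottom-up. With no move the player to move loses. Otherwise the position is W if at least one move leads to an L position for the opponent, and L if every move leads to a W.
Every edge goes from a vertex to one that appears earlier in the order 1, 5, 4, 2, 3, 6, 7, so processing vertices in that order labels each vertex after all of its successors.
1: no outgoing edge → L
5: can move to 1, which is L ⇒ W
4: the only move is to 5(W), a W ⇒ L
2: can move to 4, which is L ⇒ W
3: can move to 1, which is L ⇒ W
6: can move to 1, which is L ⇒ W
7: can move to 4, which is L ⇒ W
The starting position 2 is W: Rosa should move to 4, handing over an L position.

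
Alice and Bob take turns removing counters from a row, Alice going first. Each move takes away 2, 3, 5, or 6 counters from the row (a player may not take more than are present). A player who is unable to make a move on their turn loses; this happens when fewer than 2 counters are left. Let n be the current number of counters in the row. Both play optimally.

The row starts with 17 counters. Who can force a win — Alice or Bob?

Use the standard recursion: the mover loses at a terminal position; elsewhere, the mover wins exactly when some move hands the opponent an L position.
n=0: no move → L
n=1: no move → L
n=2: can move to 0, which is L ⇒ W
n=3: can move to 1, which is L ⇒ W
n=4: can move to 1, which is L ⇒ W
n=5: can move to 0, which is L ⇒ W
n=6: can move to 1, which is L ⇒ W
n=7: can move to 1, which is L ⇒ W
n=8: moves to 6(W), 5(W), 3(W), 2(W); every one is W ⇒ L
n=9: moves to 7(W), 6(W), 4(W), 3(W); every one is W ⇒ L
n=10: can move to 8, which is L ⇒ W
n=11: can move to 9, which is L ⇒ W
n=12: can move to 9, which is L ⇒ W
n=13: can move to 8, which is L ⇒ W
n=14: can move to 9, which is L ⇒ W
n=15: can move to 9, which is L ⇒ W
n=16: moves to 14(W), 13(W), 11(W), 10(W); every one is W ⇒ L
n=17: moves to 15(W), 14(W), 12(W), 11(W); every one is W ⇒ L
The starting position 17 is L: whatever Alice does, the opponent receives a W position.

Bob wins.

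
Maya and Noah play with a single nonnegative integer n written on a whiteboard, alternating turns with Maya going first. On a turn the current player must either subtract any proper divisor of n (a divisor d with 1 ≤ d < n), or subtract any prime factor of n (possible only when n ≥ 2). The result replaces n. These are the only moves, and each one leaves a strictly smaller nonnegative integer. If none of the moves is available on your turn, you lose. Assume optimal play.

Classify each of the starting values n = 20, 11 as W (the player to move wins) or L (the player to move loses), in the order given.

Work bottom-up. With no move the player to move loses. Otherwise the position is W if at least one move leads to an L position for the opponent, and L if every move leads to a W.
n=0: no move → L
n=1: no move → L
n=2: can move to 0, which is L ⇒ W
n=3: can move to 0, which is L ⇒ W
n=4: moves to 2(W), 3(W); every one is W ⇒ L
n=5: can move to 0, which is L ⇒ W
n=6: can move to 4, which is L ⇒ W
n=7: can move to 0, which is L ⇒ W
n=8: can move to 4, which is L ⇒ W
n=9: moves to 6(W), 8(W); every one is W ⇒ L
n=10: can move to 9, which is L ⇒ W
n=11: can move to 0, which is L ⇒ W
n=12: can move to 9, which is L ⇒ W
n=13: can move to 0, which is L ⇒ W
n=14: moves to 7(W), 12(W), 13(W); every one is W ⇒ L
n=15: can move to 14, which is L ⇒ W
n=16: can move to 14, which is L ⇒ W
n=17: can move to 0, which is L ⇒ W
n=18: can move to 9, which is L ⇒ W
n=19: can move to 0, which is L ⇒ W
n=20: moves to 10(W), 15(W), 16(W), 18(W), 19(W); every one is W ⇒ L

20: L, 11: W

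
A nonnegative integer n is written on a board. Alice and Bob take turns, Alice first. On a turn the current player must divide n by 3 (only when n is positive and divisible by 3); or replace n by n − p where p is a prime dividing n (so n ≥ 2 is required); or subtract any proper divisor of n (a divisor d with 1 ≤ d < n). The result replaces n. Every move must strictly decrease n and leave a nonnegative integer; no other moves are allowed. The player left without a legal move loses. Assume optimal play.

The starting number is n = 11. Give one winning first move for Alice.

Label each position W (a win for the player to move) or L (a loss). A position with no legal move is L; any other position is W exactly when some move reaches an L, and L when every move reaches a W.
n=0: no move → L
n=1: no move → L
n=2: →0(L), so W
n=3: →0(L), so W
n=4: →2(W), 3(W) — all W, so L
n=5: →0(L), so W
n=6: →4(L), so W
n=7: →0(L), so W
n=8: →4(L), so W
n=9: →3(W), 6(W), 8(W) — all W, so L
n=10: →9(L), so W
n=11: →0(L), so W
From 11, the L positions reachable in one move are: 0.

Move to 0.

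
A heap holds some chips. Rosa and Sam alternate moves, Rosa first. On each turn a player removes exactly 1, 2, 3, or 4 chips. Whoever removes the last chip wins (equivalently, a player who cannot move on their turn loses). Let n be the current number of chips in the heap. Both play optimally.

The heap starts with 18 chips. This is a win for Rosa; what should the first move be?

Remove 3, leaving 15.

Compute win/loss labels from the base case upward. A position with no move is L. Any other position is W if it can reach an L in one move, else L.
n=0: no move → L
n=1: →0(L), so W
n=2: →0(L), so W
n=3: →0(L), so W
n=4: →0(L), so W
n=5: →4(W), 3(W), 2(W), 1(W) — all W, so L
n=6: →5(L), so W
n=7: →5(L), so W
n=8: →5(L), so W
n=9: →5(L), so W
n=10: →9(W), 8(W), 7(W), 6(W) — all W, so L
n=11: →10(L), so W
n=12: →10(L), so W
n=13: →10(L), so W
n=14: →10(L), so W
n=15: →14(W), 13(W), 12(W), 11(W) — all W, so L
n=16: →15(L), so W
n=17: →15(L), so W
n=18: →15(L), so W
From 18, the L positions reachable in one move are: 15.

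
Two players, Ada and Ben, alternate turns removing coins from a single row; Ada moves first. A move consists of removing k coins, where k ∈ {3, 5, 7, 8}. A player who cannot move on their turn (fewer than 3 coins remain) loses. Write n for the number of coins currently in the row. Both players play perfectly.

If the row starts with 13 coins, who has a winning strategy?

Label each position W (a win for the player to move) or L (a loss). A position with no legal move is L; any other position is W exactly when some move reaches an L, and L when every move reaches a W.
n=0: no move → L
n=1: no move → L
n=2: no move → L
n=3: can move to 0, which is L ⇒ W
n=4: can move to 1, which is L ⇒ W
n=5: can move to 2, which is L ⇒ W
n=6: can move to 1, which is L ⇒ W
n=7: can move to 2, which is L ⇒ W
n=8: can move to 1, which is L ⇒ W
n=9: can move to 2, which is L ⇒ W
n=10: can move to 2, which is L ⇒ W
n=11: moves to 8(W), 6(W), 4(W), 3(W); every one is W ⇒ L
n=12: moves to 9(W), 7(W), 5(W), 4(W); every one is W ⇒ L
n=13: moves to 10(W), 8(W), 6(W), 5(W); every one is W ⇒ L
Every move from 13 reaches a W position, so the mover loses.

Ben wins.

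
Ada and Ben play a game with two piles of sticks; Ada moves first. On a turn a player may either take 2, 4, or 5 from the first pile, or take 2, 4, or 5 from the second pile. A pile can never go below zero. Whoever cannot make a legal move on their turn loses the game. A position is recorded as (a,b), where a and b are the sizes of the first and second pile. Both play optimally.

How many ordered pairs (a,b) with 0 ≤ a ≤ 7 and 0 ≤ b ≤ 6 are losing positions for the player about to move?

15

Use the standard recursion: the mover loses at a terminal position; elsewhere, the mover wins exactly when some move hands the opponent an L position.
Every move lowers a or b (never raises either), so fill the grid row by row in increasing a, and left to right within a row: each cell's successors are then already labelled.
      b=0  b=1  b=2  b=3  b=4  b=5  b=6
a=0:    L    L    W    W    W    W    W
a=1:    L    L    W    W    W    W    W
a=2:    W    W    L    L    W    W    W
a=3:    W    W    L    L    W    W    W
a=4:    W    W    W    W    L    L    W
a=5:    W    W    W    W    L    L    W
a=6:    W    W    W    W    W    W    L
a=7:    L    L    W    W    W    W    W
Cells with no legal move (terminal, hence L): (0,0), (0,1), (1,0), (1,1).
The remaining L cells, each justified by listing all of its moves:
(2,2): L (options (0,2)(W), (2,0)(W) are all W)
(2,3): L (options (0,3)(W), (2,1)(W) are all W)
(3,2): L (options (1,2)(W), (3,0)(W) are all W)
(3,3): L (options (1,3)(W), (3,1)(W) are all W)
(4,4): L (options (2,4)(W), (0,4)(W), (4,2)(W), (4,0)(W) are all W)
(4,5): L (options (2,5)(W), (0,5)(W), (4,3)(W), (4,1)(W), (4,0)(W) are all W)
(5,4): L (options (3,4)(W), (1,4)(W), (0,4)(W), (5,2)(W), (5,0)(W) are all W)
(5,5): L (options (3,5)(W), (1,5)(W), (0,5)(W), (5,3)(W), (5,1)(W), (5,0)(W) are all W)
(6,6): L (options (4,6)(W), (2,6)(W), (1,6)(W), (6,4)(W), (6,2)(W), (6,1)(W) are all W)
(7,0): L (options (5,0)(W), (3,0)(W), (2,0)(W) are all W)
(7,1): L (options (5,1)(W), (3,1)(W), (2,1)(W) are all W)
Every other cell has at least one move into one of the L cells above, so it is W.
L cells per row: a=0: 2, a=1: 2, a=2: 2, a=3: 2, a=4: 2, a=5: 2, a=6: 1, a=7: 2; total 15.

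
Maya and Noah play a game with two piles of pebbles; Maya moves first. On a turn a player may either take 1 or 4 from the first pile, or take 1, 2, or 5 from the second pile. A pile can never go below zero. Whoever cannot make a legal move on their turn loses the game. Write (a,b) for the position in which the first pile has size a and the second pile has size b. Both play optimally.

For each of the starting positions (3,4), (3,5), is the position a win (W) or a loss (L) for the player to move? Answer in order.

(3,4): L, (3,5): W

Compute win/loss labels from the base case upward. A position with no move is L. Any other position is W if it can reach an L in one move, else L.
No move ever increases a pile, so every position that can arise here has a ≤ 3 and b ≤ 5; it is enough to label the cells with 0 ≤ a ≤ 3 and 0 ≤ b ≤ 5.
Every move lowers a or b (never raises either), so fill the grid row by row in increasing a, and left to right within a row: each cell's successors are then already labelled.
      b=0  b=1  b=2  b=3  b=4  b=5
a=0:    L    W    W    L    W    W
a=1:    W    L    W    W    L    W
a=2:    L    W    W    L    W    W
a=3:    W    L    W    W    L    W
Cells with no legal move (terminal, hence L): (0,0).
The remaining L cells, each justified by listing all of its moves:
(0,3): only reaches (0,2)(W), (0,1)(W), all W → L
(1,1): only reaches (0,1)(W), (1,0)(W), all W → L
(1,4): only reaches (0,4)(W), (1,3)(W), (1,2)(W), all W → L
(2,0): only reaches (1,0)(W), which is W → L
(2,3): only reaches (1,3)(W), (2,2)(W), (2,1)(W), all W → L
(3,1): only reaches (2,1)(W), (3,0)(W), all W → L
(3,4): only reaches (2,4)(W), (3,3)(W), (3,2)(W), all W → L
Every other cell has at least one move into one of the L cells above, so it is W.
(3,4): one of the L cells justified above, so L
(3,5): the move to (3,4) reaches an L cell, so W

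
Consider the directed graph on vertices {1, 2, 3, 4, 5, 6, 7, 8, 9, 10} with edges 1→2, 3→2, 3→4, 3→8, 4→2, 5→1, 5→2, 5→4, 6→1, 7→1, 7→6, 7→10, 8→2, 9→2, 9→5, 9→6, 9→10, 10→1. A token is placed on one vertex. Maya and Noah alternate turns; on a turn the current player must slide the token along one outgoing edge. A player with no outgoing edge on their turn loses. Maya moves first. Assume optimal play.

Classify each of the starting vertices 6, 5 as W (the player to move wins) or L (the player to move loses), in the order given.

6: L, 5: W

Build the W/L table. Terminal = L. A non-terminal position is W if it has a move to some L; otherwise it is L.
Every edge goes from a vertex to one that appears earlier in the order 2, 8, 4, 3, 1, 6, 10, 5, 9, 7, so processing vertices in that order labels each vertex after all of its successors.
2: no outgoing edge → L
8: can move to 2, which is L ⇒ W
4: can move to 2, which is L ⇒ W
3: can move to 2, which is L ⇒ W
1: can move to 2, which is L ⇒ W
6: the only move is to 1(W), a W ⇒ L
10: the only move is to 1(W), a W ⇒ L
5: can move to 2, which is L ⇒ W
9: can move to 10, which is L ⇒ W
7: can move to 10, which is L ⇒ W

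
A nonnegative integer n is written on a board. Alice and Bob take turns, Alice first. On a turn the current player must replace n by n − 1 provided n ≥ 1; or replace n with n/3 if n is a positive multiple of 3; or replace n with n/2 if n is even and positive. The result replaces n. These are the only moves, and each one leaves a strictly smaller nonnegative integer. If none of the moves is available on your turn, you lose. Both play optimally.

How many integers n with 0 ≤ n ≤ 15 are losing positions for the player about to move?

7

Positions with no move are L. A position that does have a move is losing for the player to move precisely when every available move leads to a winning position for the opponent. Fill in the labels:
n=0: no move → L
n=1: W (go to 0, an L position)
n=2: L (sole option 1(W) is W)
n=3: W (go to 2, an L position)
n=4: W (go to 2, an L position)
n=5: L (sole option 4(W) is W)
n=6: W (go to 2, an L position)
n=7: L (sole option 6(W) is W)
n=8: W (go to 7, an L position)
n=9: L (options 3(W), 8(W) are all W)
n=10: W (go to 5, an L position)
n=11: L (sole option 10(W) is W)
n=12: W (go to 11, an L position)
n=13: L (sole option 12(W) is W)
n=14: W (go to 7, an L position)
n=15: W (go to 5, an L position)
L entries with 0 ≤ n ≤ 15: n = 0, 2, 5, 7, 9, 11, 13; that makes 7.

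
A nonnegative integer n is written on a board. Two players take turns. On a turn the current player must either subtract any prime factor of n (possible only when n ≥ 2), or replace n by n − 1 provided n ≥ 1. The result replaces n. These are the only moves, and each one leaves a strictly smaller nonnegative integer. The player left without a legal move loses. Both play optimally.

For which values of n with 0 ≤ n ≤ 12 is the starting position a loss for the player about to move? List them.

Positions with no move are L. A position that does have a move is losing for the player to move precisely when every available move leads to a winning position for the opponent. Fill in the labels:
n=0: no move → L
n=1: →0(L), so W
n=2: →0(L), so W
n=3: →0(L), so W
n=4: →2(W), 3(W) — all W, so L
n=5: →0(L), so W
n=6: →4(L), so W
n=7: →0(L), so W
n=8: →6(W), 7(W) — all W, so L
n=9: →8(L), so W
n=10: →8(L), so W
n=11: →0(L), so W
n=12: →9(W), 10(W), 11(W) — all W, so L
Reading off the rows marked L gives the requested list; there are 4 such values of n.

0, 4, 8, 12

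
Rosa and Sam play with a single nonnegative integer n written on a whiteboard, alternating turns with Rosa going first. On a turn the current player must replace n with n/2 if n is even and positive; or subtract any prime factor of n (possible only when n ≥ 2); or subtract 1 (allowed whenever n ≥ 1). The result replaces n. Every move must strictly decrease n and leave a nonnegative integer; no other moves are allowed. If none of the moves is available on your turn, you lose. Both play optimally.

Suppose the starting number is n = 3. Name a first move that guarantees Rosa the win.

Compute win/loss labels from the base case upward. A position with no move is L. Any other position is W if it can reach an L in one move, else L.
n=0: no move → L
n=1: reaches L-position 0 → W
n=2: reaches L-position 0 → W
n=3: reaches L-position 0 → W
From 3, the L positions reachable in one move are: 0.

Move to 0.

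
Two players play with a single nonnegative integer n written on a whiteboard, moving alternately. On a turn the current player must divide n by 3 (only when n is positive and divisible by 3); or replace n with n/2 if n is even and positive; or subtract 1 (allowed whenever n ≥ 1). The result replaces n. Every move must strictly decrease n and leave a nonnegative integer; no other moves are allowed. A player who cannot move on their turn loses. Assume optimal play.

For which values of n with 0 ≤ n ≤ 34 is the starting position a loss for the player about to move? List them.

0, 2, 5, 7, 9, 11, 13, 16, 19, 23, 25, 28, 30, 34

Label each position W (a win for the player to move) or L (a loss). A position with no legal move is L; any other position is W exactly when some move reaches an L, and L when every move reaches a W.
n=0: no move → L
n=1: can move to 0, which is L ⇒ W
n=2: the only move is to 1(W), a W ⇒ L
n=3: can move to 2, which is L ⇒ W
n=4: can move to 2, which is L ⇒ W
n=5: the only move is to 4(W), a W ⇒ L
n=6: can move to 2, which is L ⇒ W
n=7: the only move is to 6(W), a W ⇒ L
n=8: can move to 7, which is L ⇒ W
n=9: moves to 3(W), 8(W); every one is W ⇒ L
n=10: can move to 5, which is L ⇒ W
n=11: the only move is to 10(W), a W ⇒ L
n=12: can move to 11, which is L ⇒ W
n=13: the only move is to 12(W), a W ⇒ L
n=14: can move to 7, which is L ⇒ W
n=15: can move to 5, which is L ⇒ W
n=16: moves to 8(W), 15(W); every one is W ⇒ L
n=17: can move to 16, which is L ⇒ W
n=18: can move to 9, which is L ⇒ W
n=19: the only move is to 18(W), a W ⇒ L
n=20: can move to 19, which is L ⇒ W
n=21: can move to 7, which is L ⇒ W
n=22: can move to 11, which is L ⇒ W
n=23: the only move is to 22(W), a W ⇒ L
n=24: can move to 23, which is L ⇒ W
n=25: the only move is to 24(W), a W ⇒ L
n=26: can move to 13, which is L ⇒ W
n=27: can move to 9, which is L ⇒ W
n=28: moves to 14(W), 27(W); every one is W ⇒ L
n=29: can move to 28, which is L ⇒ W
n=30: moves to 10(W), 15(W), 29(W); every one is W ⇒ L
n=31: can move to 30, which is L ⇒ W
n=32: can move to 16, which is L ⇒ W
n=33: can move to 11, which is L ⇒ W
n=34: moves to 17(W), 33(W); every one is W ⇒ L
Reading off the rows marked L gives the requested list; there are 14 such values of n.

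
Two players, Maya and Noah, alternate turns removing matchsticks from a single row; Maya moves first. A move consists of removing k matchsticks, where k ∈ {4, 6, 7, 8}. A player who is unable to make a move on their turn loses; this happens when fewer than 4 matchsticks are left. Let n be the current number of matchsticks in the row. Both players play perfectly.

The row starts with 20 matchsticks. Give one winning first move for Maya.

Remove 6, leaving 14.

Build the W/L table. Terminal = L. A non-terminal position is W if it has a move to some L; otherwise it is L.
n=0: no move → L
n=1: no move → L
n=2: no move → L
n=3: no move → L
n=4: reaches L-position 0 → W
n=5: reaches L-position 1 → W
n=6: reaches L-position 2 → W
n=7: reaches L-position 3 → W
n=8: reaches L-position 2 → W
n=9: reaches L-position 3 → W
n=10: reaches L-position 3 → W
n=11: reaches L-position 3 → W
n=12: only reaches 8(W), 6(W), 5(W), 4(W), all W → L
n=13: only reaches 9(W), 7(W), 6(W), 5(W), all W → L
n=14: only reaches 10(W), 8(W), 7(W), 6(W), all W → L
n=15: only reaches 11(W), 9(W), 8(W), 7(W), all W → L
n=16: reaches L-position 12 → W
n=17: reaches L-position 13 → W
n=18: reaches L-position 14 → W
n=19: reaches L-position 15 → W
n=20: reaches L-position 14 → W
From 20, the L positions reachable in one move are: 14, 13, 12. Any move reaching one of these is winning.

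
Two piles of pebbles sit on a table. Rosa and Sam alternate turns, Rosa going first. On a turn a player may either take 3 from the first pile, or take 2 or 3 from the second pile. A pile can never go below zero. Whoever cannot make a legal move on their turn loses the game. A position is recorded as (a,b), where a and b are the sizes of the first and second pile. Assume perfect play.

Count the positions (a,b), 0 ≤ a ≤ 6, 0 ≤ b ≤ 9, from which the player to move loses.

Label each position W (a win for the player to move) or L (a loss). A position with no legal move is L; any other position is W exactly when some move reaches an L, and L when every move reaches a W.
Every move lowers a or b (never raises either), so fill the grid row by row in increasing a, and left to right within a row: each cell's successors are then already labelled.
      b=0  b=1  b=2  b=3  b=4  b=5  b=6  b=7  b=8  b=9
a=0:    L    L    W    W    W    L    L    W    W    W
a=1:    L    L    W    W    W    L    L    W    W    W
a=2:    L    L    W    W    W    L    L    W    W    W
a=3:    W    W    L    L    W    W    W    L    L    W
a=4:    W    W    L    L    W    W    W    L    L    W
a=5:    W    W    L    L    W    W    W    L    L    W
a=6:    L    L    W    W    W    L    L    W    W    W
Cells with no legal move (terminal, hence L): (0,0), (0,1), (1,0), (1,1), (2,0), (2,1).
The remaining L cells, each justified by listing all of its moves:
(0,5): →(0,3)(W), (0,2)(W) — all W, so L
(0,6): →(0,4)(W), (0,3)(W) — all W, so L
(1,5): →(1,3)(W), (1,2)(W) — all W, so L
(1,6): →(1,4)(W), (1,3)(W) — all W, so L
(2,5): →(2,3)(W), (2,2)(W) — all W, so L
(2,6): →(2,4)(W), (2,3)(W) — all W, so L
(3,2): →(0,2)(W), (3,0)(W) — all W, so L
(3,3): →(0,3)(W), (3,1)(W), (3,0)(W) — all W, so L
(3,7): →(0,7)(W), (3,5)(W), (3,4)(W) — all W, so L
(3,8): →(0,8)(W), (3,6)(W), (3,5)(W) — all W, so L
(4,2): →(1,2)(W), (4,0)(W) — all W, so L
(4,3): →(1,3)(W), (4,1)(W), (4,0)(W) — all W, so L
(4,7): →(1,7)(W), (4,5)(W), (4,4)(W) — all W, so L
(4,8): →(1,8)(W), (4,6)(W), (4,5)(W) — all W, so L
(5,2): →(2,2)(W), (5,0)(W) — all W, so L
(5,3): →(2,3)(W), (5,1)(W), (5,0)(W) — all W, so L
(5,7): →(2,7)(W), (5,5)(W), (5,4)(W) — all W, so L
(5,8): →(2,8)(W), (5,6)(W), (5,5)(W) — all W, so L
(6,0): →(3,0)(W) only, which is W, so L
(6,1): →(3,1)(W) only, which is W, so L
(6,5): →(3,5)(W), (6,3)(W), (6,2)(W) — all W, so L
(6,6): →(3,6)(W), (6,4)(W), (6,3)(W) — all W, so L
Every other cell has at least one move into one of the L cells above, so it is W.
L cells per row: a=0: 4, a=1: 4, a=2: 4, a=3: 4, a=4: 4, a=5: 4, a=6: 4; total 28.

28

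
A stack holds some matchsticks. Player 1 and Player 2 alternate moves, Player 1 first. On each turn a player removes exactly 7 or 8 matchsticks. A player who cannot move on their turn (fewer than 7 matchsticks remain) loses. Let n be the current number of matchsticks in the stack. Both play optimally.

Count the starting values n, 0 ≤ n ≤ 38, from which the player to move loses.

21

Work bottom-up. With no move the player to move loses. Otherwise the position is W if at least one move leads to an L position for the opponent, and L if every move leads to a W.
n=0: no move → L
n=1: no move → L
n=2: no move → L
n=3: no move → L
n=4: no move → L
n=5: no move → L
n=6: no move → L
n=7: W (go to 0, an L position)
n=8: W (go to 1, an L position)
n=9: W (go to 2, an L position)
n=10: W (go to 3, an L position)
n=11: W (go to 4, an L position)
n=12: W (go to 5, an L position)
n=13: W (go to 6, an L position)
n=14: W (go to 6, an L position)
n=15: L (options 8(W), 7(W) are all W)
n=16: L (options 9(W), 8(W) are all W)
n=17: L (options 10(W), 9(W) are all W)
n=18: L (options 11(W), 10(W) are all W)
n=19: L (options 12(W), 11(W) are all W)
n=20: L (options 13(W), 12(W) are all W)
n=21: L (options 14(W), 13(W) are all W)
n=22: W (go to 15, an L position)
n=23: W (go to 16, an L position)
n=24: W (go to 17, an L position)
n=25: W (go to 18, an L position)
n=26: W (go to 19, an L position)
n=27: W (go to 20, an L position)
n=28: W (go to 21, an L position)
n=29: W (go to 21, an L position)
n=30: L (options 23(W), 22(W) are all W)
n=31: L (options 24(W), 23(W) are all W)
n=32: L (options 25(W), 24(W) are all W)
n=33: L (options 26(W), 25(W) are all W)
n=34: L (options 27(W), 26(W) are all W)
n=35: L (options 28(W), 27(W) are all W)
n=36: L (options 29(W), 28(W) are all W)
n=37: W (go to 30, an L position)
n=38: W (go to 31, an L position)
L entries with 0 ≤ n ≤ 38: n = 0, 1, 2, 3, 4, 5, 6, 15, 16, 17, 18, 19, 20, 21, 30, 31, 32, 33, 34, 35, 36; that makes 21.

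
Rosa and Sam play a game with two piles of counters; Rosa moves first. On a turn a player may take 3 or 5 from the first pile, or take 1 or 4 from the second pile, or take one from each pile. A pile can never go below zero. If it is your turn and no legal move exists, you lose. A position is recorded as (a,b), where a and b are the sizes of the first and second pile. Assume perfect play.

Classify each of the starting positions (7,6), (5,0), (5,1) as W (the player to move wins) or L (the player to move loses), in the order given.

Use the standard recursion: the mover loses at a terminal position; elsewhere, the mover wins exactly when some move hands the opponent an L position.
No move ever increases a pile, so every position that can arise here has a ≤ 7 and b ≤ 6; it is enough to label the cells with 0 ≤ a ≤ 7 and 0 ≤ b ≤ 6.
Every move lowers a or b (never raises either), so fill the grid row by row in increasing a, and left to right within a row: each cell's successors are then already labelled.
      b=0  b=1  b=2  b=3  b=4  b=5  b=6
a=0:    L    W    L    W    W    L    W
a=1:    L    W    L    W    W    L    W
a=2:    L    W    L    W    W    L    W
a=3:    W    W    W    W    L    W    W
a=4:    W    L    W    L    W    W    L
a=5:    W    L    W    L    W    W    L
a=6:    W    L    W    L    W    W    L
a=7:    W    W    W    W    W    W    W
Cells with no legal move (terminal, hence L): (0,0), (1,0), (2,0).
The remaining L cells, each justified by listing all of its moves:
(0,2): the only move is to (0,1)(W), a W ⇒ L
(0,5): moves to (0,4)(W), (0,1)(W); every one is W ⇒ L
(1,2): moves to (1,1)(W), (0,1)(W); every one is W ⇒ L
(1,5): moves to (1,4)(W), (1,1)(W), (0,4)(W); every one is W ⇒ L
(2,2): moves to (2,1)(W), (1,1)(W); every one is W ⇒ L
(2,5): moves to (2,4)(W), (2,1)(W), (1,4)(W); every one is W ⇒ L
(3,4): moves to (0,4)(W), (3,3)(W), (3,0)(W), (2,3)(W); every one is W ⇒ L
(4,1): moves to (1,1)(W), (4,0)(W), (3,0)(W); every one is W ⇒ L
(4,3): moves to (1,3)(W), (4,2)(W), (3,2)(W); every one is W ⇒ L
(4,6): moves to (1,6)(W), (4,5)(W), (4,2)(W), (3,5)(W); every one is W ⇒ L
(5,1): moves to (2,1)(W), (0,1)(W), (5,0)(W), (4,0)(W); every one is W ⇒ L
(5,3): moves to (2,3)(W), (0,3)(W), (5,2)(W), (4,2)(W); every one is W ⇒ L
(5,6): moves to (2,6)(W), (0,6)(W), (5,5)(W), (5,2)(W), (4,5)(W); every one is W ⇒ L
(6,1): moves to (3,1)(W), (1,1)(W), (6,0)(W), (5,0)(W); every one is W ⇒ L
(6,3): moves to (3,3)(W), (1,3)(W), (6,2)(W), (5,2)(W); every one is W ⇒ L
(6,6): moves to (3,6)(W), (1,6)(W), (6,5)(W), (6,2)(W), (5,5)(W); every one is W ⇒ L
Every other cell has at least one move into one of the L cells above, so it is W.
(7,6): the move to (4,6) reaches an L cell, so W
(5,0): the move to (2,0) reaches an L cell, so W
(5,1): one of the L cells justified above, so L

(7,6): W, (5,0): W, (5,1): L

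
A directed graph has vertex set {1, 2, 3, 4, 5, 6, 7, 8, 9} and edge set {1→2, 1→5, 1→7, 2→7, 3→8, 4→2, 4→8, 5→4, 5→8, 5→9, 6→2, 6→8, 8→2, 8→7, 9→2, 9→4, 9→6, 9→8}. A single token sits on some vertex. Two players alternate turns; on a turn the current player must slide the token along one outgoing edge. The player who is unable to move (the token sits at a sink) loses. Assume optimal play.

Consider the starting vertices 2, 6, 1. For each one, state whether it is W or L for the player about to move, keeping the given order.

2: W, 6: L, 1: W

Work bottom-up. With no move the player to move loses. Otherwise the position is W if at least one move leads to an L position for the opponent, and L if every move leads to a W.
Every edge goes from a vertex to one that appears earlier in the order 7, 2, 8, 4, 6, 9, 5, 1, 3, so processing vertices in that order labels each vertex after all of its successors.
7: no outgoing edge → L
2: reaches L-position 7 → W
8: reaches L-position 7 → W
4: only reaches 8(W), 2(W), all W → L
6: only reaches 8(W), 2(W), all W → L
9: reaches L-position 6 → W
5: reaches L-position 4 → W
1: reaches L-position 7 → W
3: only reaches 8(W), which is W → L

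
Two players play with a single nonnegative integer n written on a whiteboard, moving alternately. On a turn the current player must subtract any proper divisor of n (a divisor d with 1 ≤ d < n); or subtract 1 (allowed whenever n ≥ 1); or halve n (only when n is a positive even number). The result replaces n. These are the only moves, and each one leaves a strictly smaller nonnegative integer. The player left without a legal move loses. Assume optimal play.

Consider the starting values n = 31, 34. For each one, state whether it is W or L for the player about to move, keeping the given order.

31: L, 34: W

Build the W/L table. Terminal = L. A non-terminal position is W if it has a move to some L; otherwise it is L.
n=0: no move → L
n=1: can move to 0, which is L ⇒ W
n=2: the only move is to 1(W), a W ⇒ L
n=3: can move to 2, which is L ⇒ W
n=4: can move to 2, which is L ⇒ W
n=5: the only move is to 4(W), a W ⇒ L
n=6: can move to 5, which is L ⇒ W
n=7: the only move is to 6(W), a W ⇒ L
n=8: can move to 7, which is L ⇒ W
n=9: moves to 6(W), 8(W); every one is W ⇒ L
n=10: can move to 5, which is L ⇒ W
n=11: the only move is to 10(W), a W ⇒ L
n=12: can move to 9, which is L ⇒ W
n=13: the only move is to 12(W), a W ⇒ L
n=14: can move to 7, which is L ⇒ W
n=15: moves to 10(W), 12(W), 14(W); every one is W ⇒ L
n=16: can move to 15, which is L ⇒ W
n=17: the only move is to 16(W), a W ⇒ L
n=18: can move to 9, which is L ⇒ W
n=19: the only move is to 18(W), a W ⇒ L
n=20: can move to 15, which is L ⇒ W
n=21: moves to 14(W), 18(W), 20(W); every one is W ⇒ L
n=22: can move to 11, which is L ⇒ W
n=23: the only move is to 22(W), a W ⇒ L
n=24: can move to 21, which is L ⇒ W
n=25: moves to 20(W), 24(W); every one is W ⇒ L
n=26: can move to 13, which is L ⇒ W
n=27: moves to 18(W), 24(W), 26(W); every one is W ⇒ L
n=28: can move to 21, which is L ⇒ W
n=29: the only move is to 28(W), a W ⇒ L
n=30: can move to 15, which is L ⇒ W
n=31: the only move is to 30(W), a W ⇒ L
n=32: can move to 31, which is L ⇒ W
n=33: moves to 22(W), 30(W), 32(W); every one is W ⇒ L
n=34: can move to 17, which is L ⇒ W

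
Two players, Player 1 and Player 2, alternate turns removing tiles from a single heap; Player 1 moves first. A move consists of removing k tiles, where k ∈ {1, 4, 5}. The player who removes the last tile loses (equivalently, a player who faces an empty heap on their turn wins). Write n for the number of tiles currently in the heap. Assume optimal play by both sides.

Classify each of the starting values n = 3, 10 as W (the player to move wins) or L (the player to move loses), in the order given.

Label each position W (a win for the player to move) or L (a loss). A position with no legal move is W; any other position is W exactly when some move reaches an L, and L when every move reaches a W.
n=0: no move; the opponent has just taken the last tile and therefore loses → W
n=1: the only move is to 0(W), a W ⇒ L
n=2: can move to 1, which is L ⇒ W
n=3: the only move is to 2(W), a W ⇒ L
n=4: can move to 3, which is L ⇒ W
n=5: can move to 1, which is L ⇒ W
n=6: can move to 1, which is L ⇒ W
n=7: can move to 3, which is L ⇒ W
n=8: can move to 3, which is L ⇒ W
n=9: moves to 8(W), 5(W), 4(W); every one is W ⇒ L
n=10: can move to 9, which is L ⇒ W

3: L, 10: W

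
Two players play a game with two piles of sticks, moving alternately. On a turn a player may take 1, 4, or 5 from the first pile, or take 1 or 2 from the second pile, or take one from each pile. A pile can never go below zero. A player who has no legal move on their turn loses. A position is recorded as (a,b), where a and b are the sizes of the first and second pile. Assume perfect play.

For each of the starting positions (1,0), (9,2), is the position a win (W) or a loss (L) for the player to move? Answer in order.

Compute win/loss labels from the base case upward. A position with no move is L. Any other position is W if it can reach an L in one move, else L.
No move ever increases a pile, so every position that can arise here has a ≤ 9 and b ≤ 2; it is enough to label the cells with 0 ≤ a ≤ 9 and 0 ≤ b ≤ 2.
Every move lowers a or b (never raises either), so fill the grid row by row in increasing a, and left to right within a row: each cell's successors are then already labelled.
      b=0  b=1  b=2
a=0:    L    W    W
a=1:    W    W    L
a=2:    L    W    W
a=3:    W    W    L
a=4:    W    L    W
a=5:    W    W    W
a=6:    W    L    W
a=7:    W    W    W
a=8:    L    W    W
a=9:    W    W    L
Cells with no legal move (terminal, hence L): (0,0).
The remaining L cells, each justified by listing all of its moves:
(1,2): L (options (0,2)(W), (1,1)(W), (1,0)(W), (0,1)(W) are all W)
(2,0): L (sole option (1,0)(W) is W)
(3,2): L (options (2,2)(W), (3,1)(W), (3,0)(W), (2,1)(W) are all W)
(4,1): L (options (3,1)(W), (0,1)(W), (4,0)(W), (3,0)(W) are all W)
(6,1): L (options (5,1)(W), (2,1)(W), (1,1)(W), (6,0)(W), (5,0)(W) are all W)
(8,0): L (options (7,0)(W), (4,0)(W), (3,0)(W) are all W)
(9,2): L (options (8,2)(W), (5,2)(W), (4,2)(W), (9,1)(W), (9,0)(W), (8,1)(W) are all W)
Every other cell has at least one move into one of the L cells above, so it is W.
(1,0): the move to (0,0) reaches an L cell, so W
(9,2): one of the L cells justified above, so L

(1,0): W, (9,2): L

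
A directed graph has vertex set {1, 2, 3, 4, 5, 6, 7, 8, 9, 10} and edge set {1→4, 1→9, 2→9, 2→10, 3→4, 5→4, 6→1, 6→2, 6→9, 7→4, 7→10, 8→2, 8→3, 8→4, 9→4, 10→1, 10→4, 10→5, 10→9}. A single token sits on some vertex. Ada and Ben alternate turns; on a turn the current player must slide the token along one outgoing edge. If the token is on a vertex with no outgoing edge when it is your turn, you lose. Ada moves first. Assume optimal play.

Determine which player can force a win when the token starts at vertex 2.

Ben wins.

Classify positions by backward induction: terminal positions (no move available) are L. From any other position, the mover wins iff some move reaches an L.
Every edge goes from a vertex to one that appears earlier in the order 4, 9, 5, 1, 10, 2, 3, 7, 8, 6, so processing vertices in that order labels each vertex after all of its successors.
4: no outgoing edge → L
9: reaches L-position 4 → W
5: reaches L-position 4 → W
1: reaches L-position 4 → W
10: reaches L-position 4 → W
2: only reaches 10(W), 9(W), all W → L
3: reaches L-position 4 → W
7: reaches L-position 4 → W
8: reaches L-position 2 → W
6: reaches L-position 2 → W
The starting position 2 is L: whatever Ada does, the opponent receives a W position.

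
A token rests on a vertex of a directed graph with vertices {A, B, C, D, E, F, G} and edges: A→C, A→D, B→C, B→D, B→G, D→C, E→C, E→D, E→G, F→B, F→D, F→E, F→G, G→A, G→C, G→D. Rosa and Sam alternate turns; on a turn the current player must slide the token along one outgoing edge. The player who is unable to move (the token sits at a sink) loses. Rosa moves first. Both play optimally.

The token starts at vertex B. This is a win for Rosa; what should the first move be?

Move to C.

Build the W/L table. Terminal = L. A non-terminal position is W if it has a move to some L; otherwise it is L.
Every edge goes from a vertex to one that appears earlier in the order C, D, A, G, E, B, F, so processing vertices in that order labels each vertex after all of its successors.
C: no outgoing edge → L
D: W (go to C, an L position)
A: W (go to C, an L position)
G: W (go to C, an L position)
E: W (go to C, an L position)
B: W (go to C, an L position)
F: L (options B(W), E(W), G(W), D(W) are all W)
From B, the L positions reachable in one move are: C.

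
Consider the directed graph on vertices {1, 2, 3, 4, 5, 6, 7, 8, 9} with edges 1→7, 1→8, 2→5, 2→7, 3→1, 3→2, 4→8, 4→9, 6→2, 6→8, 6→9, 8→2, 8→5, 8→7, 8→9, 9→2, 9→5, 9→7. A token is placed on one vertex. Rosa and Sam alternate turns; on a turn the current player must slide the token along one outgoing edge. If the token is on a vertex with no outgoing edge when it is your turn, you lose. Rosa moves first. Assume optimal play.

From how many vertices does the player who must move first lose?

Label each position W (a win for the player to move) or L (a loss). A position with no legal move is L; any other position is W exactly when some move reaches an L, and L when every move reaches a W.
Every edge goes from a vertex to one that appears earlier in the order 7, 5, 2, 9, 8, 6, 1, 3, 4, so processing vertices in that order labels each vertex after all of its successors.
7: no outgoing edge → L
5: no outgoing edge → L
2: W (go to 5, an L position)
9: W (go to 5, an L position)
8: W (go to 5, an L position)
6: L (options 8(W), 9(W), 2(W) are all W)
1: W (go to 7, an L position)
3: L (options 1(W), 2(W) are all W)
4: L (options 8(W), 9(W) are all W)
The L vertices are 3, 4, 5, 6, 7; that is 5 in all.

5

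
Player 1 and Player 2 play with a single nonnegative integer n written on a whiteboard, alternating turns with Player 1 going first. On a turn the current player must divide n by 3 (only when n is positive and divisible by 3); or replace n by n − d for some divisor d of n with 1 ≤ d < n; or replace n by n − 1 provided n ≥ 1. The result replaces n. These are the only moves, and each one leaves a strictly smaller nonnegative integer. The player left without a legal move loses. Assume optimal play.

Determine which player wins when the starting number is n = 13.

Use the standard recursion: the mover loses at a terminal position; elsewhere, the mover wins exactly when some move hands the opponent an L position.
n=0: no move → L
n=1: W (go to 0, an L position)
n=2: L (sole option 1(W) is W)
n=3: W (go to 2, an L position)
n=4: W (go to 2, an L position)
n=5: L (sole option 4(W) is W)
n=6: W (go to 2, an L position)
n=7: L (sole option 6(W) is W)
n=8: W (go to 7, an L position)
n=9: L (options 3(W), 6(W), 8(W) are all W)
n=10: W (go to 5, an L position)
n=11: L (sole option 10(W) is W)
n=12: W (go to 9, an L position)
n=13: L (sole option 12(W) is W)
Every move from 13 reaches a W position, so the mover loses.

Player 2 wins.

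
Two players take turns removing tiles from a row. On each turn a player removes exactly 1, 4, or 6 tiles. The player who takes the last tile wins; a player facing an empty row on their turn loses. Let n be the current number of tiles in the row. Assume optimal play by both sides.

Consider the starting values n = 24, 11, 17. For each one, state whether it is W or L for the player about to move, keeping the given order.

24: W, 11: W, 17: L

Label each position W (a win for the player to move) or L (a loss). A position with no legal move is L; any other position is W exactly when some move reaches an L, and L when every move reaches a W.
n=0: no move → L
n=1: →0(L), so W
n=2: →1(W) only, which is W, so L
n=3: →2(L), so W
n=4: →0(L), so W
n=5: →4(W), 1(W) — all W, so L
n=6: →5(L), so W
n=7: →6(W), 3(W), 1(W) — all W, so L
n=8: →7(L), so W
n=9: →5(L), so W
n=10: →9(W), 6(W), 4(W) — all W, so L
n=11: →10(L), so W
n=12: →11(W), 8(W), 6(W) — all W, so L
n=13: →12(L), so W
n=14: →10(L), so W
n=15: →14(W), 11(W), 9(W) — all W, so L
n=16: →15(L), so W
n=17: →16(W), 13(W), 11(W) — all W, so L
n=18: →17(L), so W
n=19: →15(L), so W
n=20: →19(W), 16(W), 14(W) — all W, so L
n=21: →20(L), so W
n=22: →21(W), 18(W), 16(W) — all W, so L
n=23: →22(L), so W
n=24: →20(L), so W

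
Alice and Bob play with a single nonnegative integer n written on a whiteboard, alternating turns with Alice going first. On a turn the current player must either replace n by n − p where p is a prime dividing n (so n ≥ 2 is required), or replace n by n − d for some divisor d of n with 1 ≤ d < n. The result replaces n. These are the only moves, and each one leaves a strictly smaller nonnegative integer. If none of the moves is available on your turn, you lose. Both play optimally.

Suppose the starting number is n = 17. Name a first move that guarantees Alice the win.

Move to 0.

Classify positions by backward induction: terminal positions (no move available) are L. From any other position, the mover wins iff some move reaches an L.
n=0: no move → L
n=1: no move → L
n=2: can move to 0, which is L ⇒ W
n=3: can move to 0, which is L ⇒ W
n=4: moves to 2(W), 3(W); every one is W ⇒ L
n=5: can move to 0, which is L ⇒ W
n=6: can move to 4, which is L ⇒ W
n=7: can move to 0, which is L ⇒ W
n=8: can move to 4, which is L ⇒ W
n=9: moves to 6(W), 8(W); every one is W ⇒ L
n=10: can move to 9, which is L ⇒ W
n=11: can move to 0, which is L ⇒ W
n=12: can move to 9, which is L ⇒ W
n=13: can move to 0, which is L ⇒ W
n=14: moves to 7(W), 12(W), 13(W); every one is W ⇒ L
n=15: can move to 14, which is L ⇒ W
n=16: can move to 14, which is L ⇒ W
n=17: can move to 0, which is L ⇒ W
From 17, the L positions reachable in one move are: 0.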